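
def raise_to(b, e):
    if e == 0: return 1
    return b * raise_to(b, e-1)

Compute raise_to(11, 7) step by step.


raise_to(11, 7)
= 11 * raise_to(11, 6)
= 11 * 11 * raise_to(11, 5)
= 11 * 11 * 11 * raise_to(11, 4)
= 11 * 11 * 11 * 11 * raise_to(11, 3)
= 11 * 11 * 11 * 11 * 11 * raise_to(11, 2)
= 11 * 11 * 11 * 11 * 11 * 11 * raise_to(11, 1)
= 11 * 11 * 11 * 11 * 11 * 11 * 11 * raise_to(11, 0)
= 11 * 11 * 11 * 11 * 11 * 11 * 11 * 1
= 19487171

19487171


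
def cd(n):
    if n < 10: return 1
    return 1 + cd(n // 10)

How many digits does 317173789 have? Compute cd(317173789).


cd(317173789) = 1 + cd(31717378)
cd(31717378) = 1 + cd(3171737)
cd(3171737) = 1 + cd(317173)
cd(317173) = 1 + cd(31717)
cd(31717) = 1 + cd(3171)
cd(3171) = 1 + cd(317)
cd(317) = 1 + cd(31)
cd(31) = 1 + cd(3)
cd(3) = 1  (base case: 3 < 10)
Unwinding: 1 + 1 + 1 + 1 + 1 + 1 + 1 + 1 + 1 = 9

9


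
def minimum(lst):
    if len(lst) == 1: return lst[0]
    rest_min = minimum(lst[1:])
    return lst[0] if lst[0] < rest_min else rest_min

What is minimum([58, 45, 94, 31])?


minimum([58, 45, 94, 31]): compare 58 with minimum([45, 94, 31])
minimum([45, 94, 31]): compare 45 with minimum([94, 31])
minimum([94, 31]): compare 94 with minimum([31])
minimum([31]) = 31  (base case)
Compare 94 with 31 -> 31
Compare 45 with 31 -> 31
Compare 58 with 31 -> 31

31


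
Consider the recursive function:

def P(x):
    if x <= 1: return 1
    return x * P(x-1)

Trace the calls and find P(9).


P(9)
= 9 * P(8)
= 9 * 8 * P(7)
= 9 * 8 * 7 * P(6)
= 9 * 8 * 7 * 6 * P(5)
= 9 * 8 * 7 * 6 * 5 * P(4)
= 9 * 8 * 7 * 6 * 5 * 4 * P(3)
= 9 * 8 * 7 * 6 * 5 * 4 * 3 * P(2)
= 9 * 8 * 7 * 6 * 5 * 4 * 3 * 2 * P(1)
= 9 * 8 * 7 * 6 * 5 * 4 * 3 * 2 * 1
= 362880

362880


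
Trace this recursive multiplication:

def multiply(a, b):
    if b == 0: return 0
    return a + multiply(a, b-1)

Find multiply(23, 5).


multiply(23, 5) = 23 + multiply(23, 4)
multiply(23, 4) = 23 + multiply(23, 3)
multiply(23, 3) = 23 + multiply(23, 2)
multiply(23, 2) = 23 + multiply(23, 1)
multiply(23, 1) = 23 + multiply(23, 0)
multiply(23, 0) = 0  (base case)
Total: 23 + 23 + 23 + 23 + 23 + 0 = 115

115


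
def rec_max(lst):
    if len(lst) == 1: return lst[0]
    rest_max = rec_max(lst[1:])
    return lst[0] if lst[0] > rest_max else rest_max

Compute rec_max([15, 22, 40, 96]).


rec_max([15, 22, 40, 96]): compare 15 with rec_max([22, 40, 96])
rec_max([22, 40, 96]): compare 22 with rec_max([40, 96])
rec_max([40, 96]): compare 40 with rec_max([96])
rec_max([96]) = 96  (base case)
Compare 40 with 96 -> 96
Compare 22 with 96 -> 96
Compare 15 with 96 -> 96

96


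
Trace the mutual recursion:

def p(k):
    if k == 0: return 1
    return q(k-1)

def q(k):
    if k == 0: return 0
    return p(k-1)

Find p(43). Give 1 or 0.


p(43) = q(42)
q(42) = p(41)
p(41) = q(40)
q(40) = p(39)
p(39) = q(38)
q(38) = p(37)
p(37) = q(36)
q(36) = p(35)
p(35) = q(34)
q(34) = p(33)
p(33) = q(32)
q(32) = p(31)
p(31) = q(30)
q(30) = p(29)
p(29) = q(28)
q(28) = p(27)
p(27) = q(26)
q(26) = p(25)
p(25) = q(24)
q(24) = p(23)
p(23) = q(22)
q(22) = p(21)
p(21) = q(20)
q(20) = p(19)
p(19) = q(18)
q(18) = p(17)
p(17) = q(16)
q(16) = p(15)
p(15) = q(14)
q(14) = p(13)
p(13) = q(12)
q(12) = p(11)
p(11) = q(10)
q(10) = p(9)
p(9) = q(8)
q(8) = p(7)
p(7) = q(6)
q(6) = p(5)
p(5) = q(4)
q(4) = p(3)
p(3) = q(2)
q(2) = p(1)
p(1) = q(0)
q(0) = 0  (base case)
Result: 0

0


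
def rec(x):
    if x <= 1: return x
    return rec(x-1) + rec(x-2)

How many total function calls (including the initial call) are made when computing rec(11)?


Let C(n) = total calls for rec(n)
C(0) = 1, C(1) = 1
C(2) = 1 + C(1) + C(0) = 1 + 1 + 1 = 3
C(3) = 1 + C(2) + C(1) = 1 + 3 + 1 = 5
C(4) = 1 + C(3) + C(2) = 1 + 5 + 3 = 9
C(5) = 1 + C(4) + C(3) = 1 + 9 + 5 = 15
C(6) = 1 + C(5) + C(4) = 1 + 15 + 9 = 25
C(7) = 1 + C(6) + C(5) = 1 + 25 + 15 = 41
C(8) = 1 + C(7) + C(6) = 1 + 41 + 25 = 67
C(9) = 1 + C(8) + C(7) = 1 + 67 + 41 = 109
C(10) = 1 + C(9) + C(8) = 1 + 109 + 67 = 177
C(11) = 1 + C(10) + C(9) = 1 + 177 + 109 = 287

287


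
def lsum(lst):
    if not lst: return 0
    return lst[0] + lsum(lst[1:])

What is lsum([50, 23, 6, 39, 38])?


lsum([50, 23, 6, 39, 38]) = 50 + lsum([23, 6, 39, 38])
lsum([23, 6, 39, 38]) = 23 + lsum([6, 39, 38])
lsum([6, 39, 38]) = 6 + lsum([39, 38])
lsum([39, 38]) = 39 + lsum([38])
lsum([38]) = 38 + lsum([])
lsum([]) = 0  (base case)
Total: 50 + 23 + 6 + 39 + 38 + 0 = 156

156


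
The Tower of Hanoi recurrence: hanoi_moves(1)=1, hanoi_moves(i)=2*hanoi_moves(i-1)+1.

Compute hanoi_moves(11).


hanoi_moves(11) = 2 * hanoi_moves(10) + 1
hanoi_moves(10) = 2 * hanoi_moves(9) + 1
hanoi_moves(9) = 2 * hanoi_moves(8) + 1
hanoi_moves(8) = 2 * hanoi_moves(7) + 1
hanoi_moves(7) = 2 * hanoi_moves(6) + 1
hanoi_moves(6) = 2 * hanoi_moves(5) + 1
hanoi_moves(5) = 2 * hanoi_moves(4) + 1
hanoi_moves(4) = 2 * hanoi_moves(3) + 1
hanoi_moves(3) = 2 * hanoi_moves(2) + 1
hanoi_moves(2) = 2 * hanoi_moves(1) + 1
hanoi_moves(1) = 1  (base case)
hanoi_moves(2) = 2 * 1 + 1 = 3
hanoi_moves(3) = 2 * 3 + 1 = 7
hanoi_moves(4) = 2 * 7 + 1 = 15
hanoi_moves(5) = 2 * 15 + 1 = 31
hanoi_moves(6) = 2 * 31 + 1 = 63
hanoi_moves(7) = 2 * 63 + 1 = 127
hanoi_moves(8) = 2 * 127 + 1 = 255
hanoi_moves(9) = 2 * 255 + 1 = 511
hanoi_moves(10) = 2 * 511 + 1 = 1023
hanoi_moves(11) = 2 * 1023 + 1 = 2047

2047


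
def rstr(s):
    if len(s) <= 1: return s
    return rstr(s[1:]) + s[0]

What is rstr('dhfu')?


rstr('dhfu') = rstr('hfu') + 'd'
rstr('hfu') = rstr('fu') + 'h'
rstr('fu') = rstr('u') + 'f'
rstr('u') = 'u'  (base case)
Concatenating: 'u' + 'f' + 'h' + 'd' = 'ufhd'

ufhd


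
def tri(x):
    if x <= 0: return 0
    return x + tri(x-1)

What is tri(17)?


tri(17)
= 17 + 16 + 15 + 14 + 13 + 12 + 11 + 10 + 9 + 8 + 7 + 6 + 5 + 4 + 3 + 2 + 1 + tri(0)
= 17 + 16 + 15 + 14 + 13 + 12 + 11 + 10 + 9 + 8 + 7 + 6 + 5 + 4 + 3 + 2 + 1 + 0
= 153

153


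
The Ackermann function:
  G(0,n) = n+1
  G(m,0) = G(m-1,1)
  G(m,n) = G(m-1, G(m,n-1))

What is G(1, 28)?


G(1, 28) = G(0, G(1, 27))
  G(1, 27) = G(0, G(1, 26))
    G(1, 26) = G(0, G(1, 25))
      G(1, 25) = G(0, G(1, 24))
        G(1, 24) = G(0, G(1, 23))
          G(1, 23) = G(0, G(1, 22))
          G(1, 22) = G(0, G(1, 21))
          G(1, 21) = G(0, G(1, 20))
          G(1, 20) = G(0, G(1, 19))
          G(1, 19) = G(0, G(1, 18))
          G(1, 18) = G(0, G(1, 17))
          G(1, 17) = G(0, G(1, 16))
          G(1, 16) = G(0, G(1, 15))
          G(1, 15) = G(0, G(1, 14))
          G(1, 14) = G(0, G(1, 13))
          G(1, 13) = G(0, G(1, 12))
          G(1, 12) = G(0, G(1, 11))
          G(1, 11) = G(0, G(1, 10))
          G(1, 10) = G(0, G(1, 9))
          G(1, 9) = G(0, G(1, 8))
          G(1, 8) = G(0, G(1, 7))
          G(1, 7) = G(0, G(1, 6))
          G(1, 6) = G(0, G(1, 5))
          G(1, 5) = G(0, G(1, 4))
          G(1, 4) = G(0, G(1, 3))
... (trace truncated)
Result: G(1, 28) = 30

30


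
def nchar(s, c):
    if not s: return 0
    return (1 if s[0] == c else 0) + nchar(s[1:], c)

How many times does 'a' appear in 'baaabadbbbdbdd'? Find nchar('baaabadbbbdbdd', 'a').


s[0]='b' != 'a' -> 0
s[0]='a' == 'a' -> 1
s[0]='a' == 'a' -> 1
s[0]='a' == 'a' -> 1
s[0]='b' != 'a' -> 0
s[0]='a' == 'a' -> 1
s[0]='d' != 'a' -> 0
s[0]='b' != 'a' -> 0
s[0]='b' != 'a' -> 0
s[0]='b' != 'a' -> 0
s[0]='d' != 'a' -> 0
s[0]='b' != 'a' -> 0
s[0]='d' != 'a' -> 0
s[0]='d' != 'a' -> 0
Sum: 0 + 1 + 1 + 1 + 0 + 1 + 0 + 0 + 0 + 0 + 0 + 0 + 0 + 0 = 4

4


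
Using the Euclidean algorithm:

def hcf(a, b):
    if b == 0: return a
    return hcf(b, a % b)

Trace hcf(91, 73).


hcf(91, 73) = hcf(73, 18)
hcf(73, 18) = hcf(18, 1)
hcf(18, 1) = hcf(1, 0)
hcf(1, 0) = 1  (base case)

1


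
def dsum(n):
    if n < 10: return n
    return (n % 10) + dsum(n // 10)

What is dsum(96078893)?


dsum(96078893) = 3 + dsum(9607889)
dsum(9607889) = 9 + dsum(960788)
dsum(960788) = 8 + dsum(96078)
dsum(96078) = 8 + dsum(9607)
dsum(9607) = 7 + dsum(960)
dsum(960) = 0 + dsum(96)
dsum(96) = 6 + dsum(9)
dsum(9) = 9  (base case)
Total: 3 + 9 + 8 + 8 + 7 + 0 + 6 + 9 = 50

50


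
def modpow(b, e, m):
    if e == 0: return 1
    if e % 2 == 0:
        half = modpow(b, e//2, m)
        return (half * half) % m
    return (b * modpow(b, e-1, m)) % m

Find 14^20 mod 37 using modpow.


modpow(14, 20, 37): e is even, compute modpow(14, 10, 37)
  modpow(14, 10, 37): e is even, compute modpow(14, 5, 37)
    modpow(14, 5, 37): e is odd, compute modpow(14, 4, 37)
      modpow(14, 4, 37): e is even, compute modpow(14, 2, 37)
        modpow(14, 2, 37): e is even, compute modpow(14, 1, 37)
          modpow(14, 1, 37): e is odd, compute modpow(14, 0, 37)
          modpow(14, 0, 37) = 1
          (14 * 1) % 37 = 14
        half=14, (14*14) % 37 = 11
      half=11, (11*11) % 37 = 10
    (14 * 10) % 37 = 29
  half=29, (29*29) % 37 = 27
half=27, (27*27) % 37 = 26

26


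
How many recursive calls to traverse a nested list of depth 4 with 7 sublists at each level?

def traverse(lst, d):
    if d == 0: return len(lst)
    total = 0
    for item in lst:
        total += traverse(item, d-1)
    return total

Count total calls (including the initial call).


At depth 0 (root): 1 call
At depth 1: each of 1 parents calls traverse on 7 children = 7 calls
At depth 2: each of 7 parents calls traverse on 7 children = 49 calls
At depth 3: each of 49 parents calls traverse on 7 children = 343 calls
At depth 4: each of 343 parents calls traverse on 7 children = 2401 calls
Total: 1 + 7 + 49 + 343 + 2401 = 2801

2801


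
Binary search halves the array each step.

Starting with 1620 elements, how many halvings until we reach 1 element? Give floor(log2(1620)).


1620 / 2 = 810
810 / 2 = 405
405 / 2 = 202
202 / 2 = 101
101 / 2 = 50
50 / 2 = 25
25 / 2 = 12
12 / 2 = 6
6 / 2 = 3
3 / 2 = 1
Reached 1 after 10 halvings

10


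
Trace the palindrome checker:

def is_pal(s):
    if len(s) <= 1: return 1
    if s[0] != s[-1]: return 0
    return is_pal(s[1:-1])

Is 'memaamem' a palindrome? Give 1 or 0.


is_pal('memaamem'): s[0]='m' == s[-1]='m' -> check is_pal('emaame')
is_pal('emaame'): s[0]='e' == s[-1]='e' -> check is_pal('maam')
is_pal('maam'): s[0]='m' == s[-1]='m' -> check is_pal('aa')
is_pal('aa'): s[0]='a' == s[-1]='a' -> check is_pal('')
is_pal(''): len <= 1 -> return 1  (base case)
Result: 1 (palindrome)

1


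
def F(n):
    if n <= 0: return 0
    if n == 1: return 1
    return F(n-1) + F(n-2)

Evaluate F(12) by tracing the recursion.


Computing F(12) bottom-up:
F(0) = 0
F(1) = 1
F(2) = F(1) + F(0) = 1 + 0 = 1
F(3) = F(2) + F(1) = 1 + 1 = 2
F(4) = F(3) + F(2) = 2 + 1 = 3
F(5) = F(4) + F(3) = 3 + 2 = 5
F(6) = F(5) + F(4) = 5 + 3 = 8
F(7) = F(6) + F(5) = 8 + 5 = 13
F(8) = F(7) + F(6) = 13 + 8 = 21
F(9) = F(8) + F(7) = 21 + 13 = 34
F(10) = F(9) + F(8) = 34 + 21 = 55
F(11) = F(10) + F(9) = 55 + 34 = 89
F(12) = F(11) + F(10) = 89 + 55 = 144

144


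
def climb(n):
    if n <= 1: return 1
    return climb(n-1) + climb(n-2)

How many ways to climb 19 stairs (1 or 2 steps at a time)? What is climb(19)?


Building up from base cases:
climb(0) = 1
climb(1) = 1
climb(2) = climb(1) + climb(0) = 1 + 1 = 2
climb(3) = climb(2) + climb(1) = 2 + 1 = 3
climb(4) = climb(3) + climb(2) = 3 + 2 = 5
climb(5) = climb(4) + climb(3) = 5 + 3 = 8
climb(6) = climb(5) + climb(4) = 8 + 5 = 13
climb(7) = climb(6) + climb(5) = 13 + 8 = 21
climb(8) = climb(7) + climb(6) = 21 + 13 = 34
climb(9) = climb(8) + climb(7) = 34 + 21 = 55
climb(10) = climb(9) + climb(8) = 55 + 34 = 89
climb(11) = climb(10) + climb(9) = 89 + 55 = 144
climb(12) = climb(11) + climb(10) = 144 + 89 = 233
climb(13) = climb(12) + climb(11) = 233 + 144 = 377
climb(14) = climb(13) + climb(12) = 377 + 233 = 610
climb(15) = climb(14) + climb(13) = 610 + 377 = 987
climb(16) = climb(15) + climb(14) = 987 + 610 = 1597
climb(17) = climb(16) + climb(15) = 1597 + 987 = 2584
climb(18) = climb(17) + climb(16) = 2584 + 1597 = 4181
climb(19) = climb(18) + climb(17) = 4181 + 2584 = 6765

6765


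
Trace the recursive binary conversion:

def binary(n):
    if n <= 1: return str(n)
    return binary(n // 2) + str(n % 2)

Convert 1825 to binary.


binary(1825) = binary(912) + '1'
binary(912) = binary(456) + '0'
binary(456) = binary(228) + '0'
binary(228) = binary(114) + '0'
binary(114) = binary(57) + '0'
binary(57) = binary(28) + '1'
binary(28) = binary(14) + '0'
binary(14) = binary(7) + '0'
binary(7) = binary(3) + '1'
binary(3) = binary(1) + '1'
binary(1) = '1'  (base case)
Concatenating: '1' + '1' + '1' + '0' + '0' + '1' + '0' + '0' + '0' + '0' + '1' = '11100100001'

11100100001


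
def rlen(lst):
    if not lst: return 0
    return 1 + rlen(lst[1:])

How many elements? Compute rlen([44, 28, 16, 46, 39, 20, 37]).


rlen([44, 28, 16, 46, 39, 20, 37]) = 1 + rlen([28, 16, 46, 39, 20, 37])
rlen([28, 16, 46, 39, 20, 37]) = 1 + rlen([16, 46, 39, 20, 37])
rlen([16, 46, 39, 20, 37]) = 1 + rlen([46, 39, 20, 37])
rlen([46, 39, 20, 37]) = 1 + rlen([39, 20, 37])
rlen([39, 20, 37]) = 1 + rlen([20, 37])
rlen([20, 37]) = 1 + rlen([37])
rlen([37]) = 1 + rlen([])
rlen([]) = 0  (base case)
Unwinding: 1 + 1 + 1 + 1 + 1 + 1 + 1 + 0 = 7

7


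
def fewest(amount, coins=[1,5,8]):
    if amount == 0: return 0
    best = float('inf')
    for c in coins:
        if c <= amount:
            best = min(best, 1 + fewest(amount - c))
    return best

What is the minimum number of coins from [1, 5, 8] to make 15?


Building up with DP:
fewest(0) = 0
fewest(1) = min(1+fewest(0)=1+0=1) = 1
fewest(2) = min(1+fewest(1)=1+1=2) = 2
fewest(3) = min(1+fewest(2)=1+2=3) = 3
fewest(4) = min(1+fewest(3)=1+3=4) = 4
fewest(5) = min(1+fewest(4)=1+4=5, 1+fewest(0)=1+0=1) = 1
fewest(6) = min(1+fewest(5)=1+1=2, 1+fewest(1)=1+1=2) = 2
fewest(7) = min(1+fewest(6)=1+2=3, 1+fewest(2)=1+2=3) = 3
fewest(8) = min(1+fewest(7)=1+3=4, 1+fewest(3)=1+3=4, 1+fewest(0)=1+0=1) = 1
fewest(9) = min(1+fewest(8)=1+1=2, 1+fewest(4)=1+4=5, 1+fewest(1)=1+1=2) = 2
fewest(10) = min(1+fewest(9)=1+2=3, 1+fewest(5)=1+1=2, 1+fewest(2)=1+2=3) = 2
fewest(11) = min(1+fewest(10)=1+2=3, 1+fewest(6)=1+2=3, 1+fewest(3)=1+3=4) = 3
fewest(12) = min(1+fewest(11)=1+3=4, 1+fewest(7)=1+3=4, 1+fewest(4)=1+4=5) = 4
fewest(13) = min(1+fewest(12)=1+4=5, 1+fewest(8)=1+1=2, 1+fewest(5)=1+1=2) = 2
fewest(14) = min(1+fewest(13)=1+2=3, 1+fewest(9)=1+2=3, 1+fewest(6)=1+2=3) = 3
fewest(15) = min(1+fewest(14)=1+3=4, 1+fewest(10)=1+2=3, 1+fewest(7)=1+3=4) = 3

3


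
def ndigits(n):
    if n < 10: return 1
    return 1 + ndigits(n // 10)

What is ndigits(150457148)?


ndigits(150457148) = 1 + ndigits(15045714)
ndigits(15045714) = 1 + ndigits(1504571)
ndigits(1504571) = 1 + ndigits(150457)
ndigits(150457) = 1 + ndigits(15045)
ndigits(15045) = 1 + ndigits(1504)
ndigits(1504) = 1 + ndigits(150)
ndigits(150) = 1 + ndigits(15)
ndigits(15) = 1 + ndigits(1)
ndigits(1) = 1  (base case: 1 < 10)
Unwinding: 1 + 1 + 1 + 1 + 1 + 1 + 1 + 1 + 1 = 9

9


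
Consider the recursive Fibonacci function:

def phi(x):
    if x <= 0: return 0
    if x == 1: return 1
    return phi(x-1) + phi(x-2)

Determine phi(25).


Computing phi(25) bottom-up:
phi(0) = 0
phi(1) = 1
phi(2) = phi(1) + phi(0) = 1 + 0 = 1
phi(3) = phi(2) + phi(1) = 1 + 1 = 2
phi(4) = phi(3) + phi(2) = 2 + 1 = 3
phi(5) = phi(4) + phi(3) = 3 + 2 = 5
phi(6) = phi(5) + phi(4) = 5 + 3 = 8
phi(7) = phi(6) + phi(5) = 8 + 5 = 13
phi(8) = phi(7) + phi(6) = 13 + 8 = 21
phi(9) = phi(8) + phi(7) = 21 + 13 = 34
phi(10) = phi(9) + phi(8) = 34 + 21 = 55
phi(11) = phi(10) + phi(9) = 55 + 34 = 89
phi(12) = phi(11) + phi(10) = 89 + 55 = 144
phi(13) = phi(12) + phi(11) = 144 + 89 = 233
phi(14) = phi(13) + phi(12) = 233 + 144 = 377
phi(15) = phi(14) + phi(13) = 377 + 233 = 610
phi(16) = phi(15) + phi(14) = 610 + 377 = 987
phi(17) = phi(16) + phi(15) = 987 + 610 = 1597
phi(18) = phi(17) + phi(16) = 1597 + 987 = 2584
phi(19) = phi(18) + phi(17) = 2584 + 1597 = 4181
phi(20) = phi(19) + phi(18) = 4181 + 2584 = 6765
phi(21) = phi(20) + phi(19) = 6765 + 4181 = 10946
phi(22) = phi(21) + phi(20) = 10946 + 6765 = 17711
phi(23) = phi(22) + phi(21) = 17711 + 10946 = 28657
phi(24) = phi(23) + phi(22) = 28657 + 17711 = 46368
phi(25) = phi(24) + phi(23) = 46368 + 28657 = 75025

75025


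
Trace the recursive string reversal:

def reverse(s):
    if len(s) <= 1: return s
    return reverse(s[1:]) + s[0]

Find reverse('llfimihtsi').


reverse('llfimihtsi') = reverse('lfimihtsi') + 'l'
reverse('lfimihtsi') = reverse('fimihtsi') + 'l'
reverse('fimihtsi') = reverse('imihtsi') + 'f'
reverse('imihtsi') = reverse('mihtsi') + 'i'
reverse('mihtsi') = reverse('ihtsi') + 'm'
reverse('ihtsi') = reverse('htsi') + 'i'
reverse('htsi') = reverse('tsi') + 'h'
reverse('tsi') = reverse('si') + 't'
reverse('si') = reverse('i') + 's'
reverse('i') = 'i'  (base case)
Concatenating: 'i' + 's' + 't' + 'h' + 'i' + 'm' + 'i' + 'f' + 'l' + 'l' = 'isthimifll'

isthimifll


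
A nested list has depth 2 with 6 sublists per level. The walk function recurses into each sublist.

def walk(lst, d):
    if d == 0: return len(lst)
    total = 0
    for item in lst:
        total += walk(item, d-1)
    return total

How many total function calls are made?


At depth 0 (root): 1 call
At depth 1: each of 1 parents calls walk on 6 children = 6 calls
At depth 2: each of 6 parents calls walk on 6 children = 36 calls
Total: 1 + 6 + 36 = 43

43


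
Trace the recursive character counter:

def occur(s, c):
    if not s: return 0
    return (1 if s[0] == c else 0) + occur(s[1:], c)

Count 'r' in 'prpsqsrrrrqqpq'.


s[0]='p' != 'r' -> 0
s[0]='r' == 'r' -> 1
s[0]='p' != 'r' -> 0
s[0]='s' != 'r' -> 0
s[0]='q' != 'r' -> 0
s[0]='s' != 'r' -> 0
s[0]='r' == 'r' -> 1
s[0]='r' == 'r' -> 1
s[0]='r' == 'r' -> 1
s[0]='r' == 'r' -> 1
s[0]='q' != 'r' -> 0
s[0]='q' != 'r' -> 0
s[0]='p' != 'r' -> 0
s[0]='q' != 'r' -> 0
Sum: 0 + 1 + 0 + 0 + 0 + 0 + 1 + 1 + 1 + 1 + 0 + 0 + 0 + 0 = 5

5


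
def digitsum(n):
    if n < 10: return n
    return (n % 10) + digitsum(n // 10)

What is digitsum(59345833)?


digitsum(59345833) = 3 + digitsum(5934583)
digitsum(5934583) = 3 + digitsum(593458)
digitsum(593458) = 8 + digitsum(59345)
digitsum(59345) = 5 + digitsum(5934)
digitsum(5934) = 4 + digitsum(593)
digitsum(593) = 3 + digitsum(59)
digitsum(59) = 9 + digitsum(5)
digitsum(5) = 5  (base case)
Total: 3 + 3 + 8 + 5 + 4 + 3 + 9 + 5 = 40

40


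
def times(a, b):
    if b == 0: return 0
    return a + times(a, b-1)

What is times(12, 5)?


times(12, 5) = 12 + times(12, 4)
times(12, 4) = 12 + times(12, 3)
times(12, 3) = 12 + times(12, 2)
times(12, 2) = 12 + times(12, 1)
times(12, 1) = 12 + times(12, 0)
times(12, 0) = 0  (base case)
Total: 12 + 12 + 12 + 12 + 12 + 0 = 60

60


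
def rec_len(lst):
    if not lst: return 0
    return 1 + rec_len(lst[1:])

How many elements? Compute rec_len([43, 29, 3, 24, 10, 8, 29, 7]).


rec_len([43, 29, 3, 24, 10, 8, 29, 7]) = 1 + rec_len([29, 3, 24, 10, 8, 29, 7])
rec_len([29, 3, 24, 10, 8, 29, 7]) = 1 + rec_len([3, 24, 10, 8, 29, 7])
rec_len([3, 24, 10, 8, 29, 7]) = 1 + rec_len([24, 10, 8, 29, 7])
rec_len([24, 10, 8, 29, 7]) = 1 + rec_len([10, 8, 29, 7])
rec_len([10, 8, 29, 7]) = 1 + rec_len([8, 29, 7])
rec_len([8, 29, 7]) = 1 + rec_len([29, 7])
rec_len([29, 7]) = 1 + rec_len([7])
rec_len([7]) = 1 + rec_len([])
rec_len([]) = 0  (base case)
Unwinding: 1 + 1 + 1 + 1 + 1 + 1 + 1 + 1 + 0 = 8

8


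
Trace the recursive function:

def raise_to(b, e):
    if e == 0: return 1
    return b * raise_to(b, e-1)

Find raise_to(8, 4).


raise_to(8, 4)
= 8 * raise_to(8, 3)
= 8 * 8 * raise_to(8, 2)
= 8 * 8 * 8 * raise_to(8, 1)
= 8 * 8 * 8 * 8 * raise_to(8, 0)
= 8 * 8 * 8 * 8 * 1
= 4096

4096


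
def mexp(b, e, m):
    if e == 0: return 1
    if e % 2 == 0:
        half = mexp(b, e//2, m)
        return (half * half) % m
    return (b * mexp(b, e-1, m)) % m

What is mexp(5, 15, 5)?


mexp(5, 15, 5): e is odd, compute mexp(5, 14, 5)
  mexp(5, 14, 5): e is even, compute mexp(5, 7, 5)
    mexp(5, 7, 5): e is odd, compute mexp(5, 6, 5)
      mexp(5, 6, 5): e is even, compute mexp(5, 3, 5)
        mexp(5, 3, 5): e is odd, compute mexp(5, 2, 5)
          mexp(5, 2, 5): e is even, compute mexp(5, 1, 5)
          mexp(5, 1, 5): e is odd, compute mexp(5, 0, 5)
          mexp(5, 0, 5) = 1
          (5 * 1) % 5 = 0
          half=0, (0*0) % 5 = 0
        (5 * 0) % 5 = 0
      half=0, (0*0) % 5 = 0
    (5 * 0) % 5 = 0
  half=0, (0*0) % 5 = 0
(5 * 0) % 5 = 0

0


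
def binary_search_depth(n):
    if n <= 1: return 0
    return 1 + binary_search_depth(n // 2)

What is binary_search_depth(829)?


829 / 2 = 414
414 / 2 = 207
207 / 2 = 103
103 / 2 = 51
51 / 2 = 25
25 / 2 = 12
12 / 2 = 6
6 / 2 = 3
3 / 2 = 1
Reached 1 after 9 halvings

9


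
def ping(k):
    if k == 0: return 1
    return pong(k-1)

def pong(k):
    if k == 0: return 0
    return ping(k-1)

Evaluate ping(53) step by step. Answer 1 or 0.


ping(53) = pong(52)
pong(52) = ping(51)
ping(51) = pong(50)
pong(50) = ping(49)
ping(49) = pong(48)
pong(48) = ping(47)
ping(47) = pong(46)
pong(46) = ping(45)
ping(45) = pong(44)
pong(44) = ping(43)
ping(43) = pong(42)
pong(42) = ping(41)
ping(41) = pong(40)
pong(40) = ping(39)
ping(39) = pong(38)
pong(38) = ping(37)
ping(37) = pong(36)
pong(36) = ping(35)
ping(35) = pong(34)
pong(34) = ping(33)
ping(33) = pong(32)
pong(32) = ping(31)
ping(31) = pong(30)
pong(30) = ping(29)
ping(29) = pong(28)
pong(28) = ping(27)
ping(27) = pong(26)
pong(26) = ping(25)
ping(25) = pong(24)
pong(24) = ping(23)
ping(23) = pong(22)
pong(22) = ping(21)
ping(21) = pong(20)
pong(20) = ping(19)
ping(19) = pong(18)
pong(18) = ping(17)
ping(17) = pong(16)
pong(16) = ping(15)
ping(15) = pong(14)
pong(14) = ping(13)
ping(13) = pong(12)
pong(12) = ping(11)
ping(11) = pong(10)
pong(10) = ping(9)
ping(9) = pong(8)
pong(8) = ping(7)
ping(7) = pong(6)
pong(6) = ping(5)
ping(5) = pong(4)
pong(4) = ping(3)
ping(3) = pong(2)
pong(2) = ping(1)
ping(1) = pong(0)
pong(0) = 0  (base case)
Result: 0

0


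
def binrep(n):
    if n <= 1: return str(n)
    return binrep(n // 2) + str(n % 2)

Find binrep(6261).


binrep(6261) = binrep(3130) + '1'
binrep(3130) = binrep(1565) + '0'
binrep(1565) = binrep(782) + '1'
binrep(782) = binrep(391) + '0'
binrep(391) = binrep(195) + '1'
binrep(195) = binrep(97) + '1'
binrep(97) = binrep(48) + '1'
binrep(48) = binrep(24) + '0'
binrep(24) = binrep(12) + '0'
binrep(12) = binrep(6) + '0'
binrep(6) = binrep(3) + '0'
binrep(3) = binrep(1) + '1'
binrep(1) = '1'  (base case)
Concatenating: '1' + '1' + '0' + '0' + '0' + '0' + '1' + '1' + '1' + '0' + '1' + '0' + '1' = '1100001110101'

1100001110101


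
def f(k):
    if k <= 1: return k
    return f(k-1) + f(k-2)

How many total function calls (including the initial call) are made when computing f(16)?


Let C(n) = total calls for f(n)
C(0) = 1, C(1) = 1
C(2) = 1 + C(1) + C(0) = 1 + 1 + 1 = 3
C(3) = 1 + C(2) + C(1) = 1 + 3 + 1 = 5
C(4) = 1 + C(3) + C(2) = 1 + 5 + 3 = 9
C(5) = 1 + C(4) + C(3) = 1 + 9 + 5 = 15
C(6) = 1 + C(5) + C(4) = 1 + 15 + 9 = 25
C(7) = 1 + C(6) + C(5) = 1 + 25 + 15 = 41
C(8) = 1 + C(7) + C(6) = 1 + 41 + 25 = 67
C(9) = 1 + C(8) + C(7) = 1 + 67 + 41 = 109
C(10) = 1 + C(9) + C(8) = 1 + 109 + 67 = 177
C(11) = 1 + C(10) + C(9) = 1 + 177 + 109 = 287
C(12) = 1 + C(11) + C(10) = 1 + 287 + 177 = 465
C(13) = 1 + C(12) + C(11) = 1 + 465 + 287 = 753
C(14) = 1 + C(13) + C(12) = 1 + 753 + 465 = 1219
C(15) = 1 + C(14) + C(13) = 1 + 1219 + 753 = 1973
C(16) = 1 + C(15) + C(14) = 1 + 1973 + 1219 = 3193

3193


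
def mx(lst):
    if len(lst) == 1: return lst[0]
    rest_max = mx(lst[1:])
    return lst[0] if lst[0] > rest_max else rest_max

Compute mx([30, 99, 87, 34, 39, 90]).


mx([30, 99, 87, 34, 39, 90]): compare 30 with mx([99, 87, 34, 39, 90])
mx([99, 87, 34, 39, 90]): compare 99 with mx([87, 34, 39, 90])
mx([87, 34, 39, 90]): compare 87 with mx([34, 39, 90])
mx([34, 39, 90]): compare 34 with mx([39, 90])
mx([39, 90]): compare 39 with mx([90])
mx([90]) = 90  (base case)
Compare 39 with 90 -> 90
Compare 34 with 90 -> 90
Compare 87 with 90 -> 90
Compare 99 with 90 -> 99
Compare 30 with 99 -> 99

99


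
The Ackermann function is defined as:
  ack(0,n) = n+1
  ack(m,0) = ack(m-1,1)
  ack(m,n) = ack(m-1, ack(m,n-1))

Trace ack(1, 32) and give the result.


ack(1, 32) = ack(0, ack(1, 31))
  ack(1, 31) = ack(0, ack(1, 30))
    ack(1, 30) = ack(0, ack(1, 29))
      ack(1, 29) = ack(0, ack(1, 28))
        ack(1, 28) = ack(0, ack(1, 27))
          ack(1, 27) = ack(0, ack(1, 26))
          ack(1, 26) = ack(0, ack(1, 25))
          ack(1, 25) = ack(0, ack(1, 24))
          ack(1, 24) = ack(0, ack(1, 23))
          ack(1, 23) = ack(0, ack(1, 22))
          ack(1, 22) = ack(0, ack(1, 21))
          ack(1, 21) = ack(0, ack(1, 20))
          ack(1, 20) = ack(0, ack(1, 19))
          ack(1, 19) = ack(0, ack(1, 18))
          ack(1, 18) = ack(0, ack(1, 17))
          ack(1, 17) = ack(0, ack(1, 16))
          ack(1, 16) = ack(0, ack(1, 15))
          ack(1, 15) = ack(0, ack(1, 14))
          ack(1, 14) = ack(0, ack(1, 13))
          ack(1, 13) = ack(0, ack(1, 12))
          ack(1, 12) = ack(0, ack(1, 11))
          ack(1, 11) = ack(0, ack(1, 10))
          ack(1, 10) = ack(0, ack(1, 9))
          ack(1, 9) = ack(0, ack(1, 8))
          ack(1, 8) = ack(0, ack(1, 7))
... (trace truncated)
Result: ack(1, 32) = 34

34


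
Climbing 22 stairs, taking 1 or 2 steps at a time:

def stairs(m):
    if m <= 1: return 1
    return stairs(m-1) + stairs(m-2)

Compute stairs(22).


Building up from base cases:
stairs(0) = 1
stairs(1) = 1
stairs(2) = stairs(1) + stairs(0) = 1 + 1 = 2
stairs(3) = stairs(2) + stairs(1) = 2 + 1 = 3
stairs(4) = stairs(3) + stairs(2) = 3 + 2 = 5
stairs(5) = stairs(4) + stairs(3) = 5 + 3 = 8
stairs(6) = stairs(5) + stairs(4) = 8 + 5 = 13
stairs(7) = stairs(6) + stairs(5) = 13 + 8 = 21
stairs(8) = stairs(7) + stairs(6) = 21 + 13 = 34
stairs(9) = stairs(8) + stairs(7) = 34 + 21 = 55
stairs(10) = stairs(9) + stairs(8) = 55 + 34 = 89
stairs(11) = stairs(10) + stairs(9) = 89 + 55 = 144
stairs(12) = stairs(11) + stairs(10) = 144 + 89 = 233
stairs(13) = stairs(12) + stairs(11) = 233 + 144 = 377
stairs(14) = stairs(13) + stairs(12) = 377 + 233 = 610
stairs(15) = stairs(14) + stairs(13) = 610 + 377 = 987
stairs(16) = stairs(15) + stairs(14) = 987 + 610 = 1597
stairs(17) = stairs(16) + stairs(15) = 1597 + 987 = 2584
stairs(18) = stairs(17) + stairs(16) = 2584 + 1597 = 4181
stairs(19) = stairs(18) + stairs(17) = 4181 + 2584 = 6765
stairs(20) = stairs(19) + stairs(18) = 6765 + 4181 = 10946
stairs(21) = stairs(20) + stairs(19) = 10946 + 6765 = 17711
stairs(22) = stairs(21) + stairs(20) = 17711 + 10946 = 28657

28657


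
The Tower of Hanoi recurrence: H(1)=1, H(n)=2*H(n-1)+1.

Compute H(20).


H(20) = 2 * H(19) + 1
H(19) = 2 * H(18) + 1
H(18) = 2 * H(17) + 1
H(17) = 2 * H(16) + 1
H(16) = 2 * H(15) + 1
H(15) = 2 * H(14) + 1
H(14) = 2 * H(13) + 1
H(13) = 2 * H(12) + 1
H(12) = 2 * H(11) + 1
H(11) = 2 * H(10) + 1
H(10) = 2 * H(9) + 1
H(9) = 2 * H(8) + 1
H(8) = 2 * H(7) + 1
H(7) = 2 * H(6) + 1
H(6) = 2 * H(5) + 1
H(5) = 2 * H(4) + 1
H(4) = 2 * H(3) + 1
H(3) = 2 * H(2) + 1
H(2) = 2 * H(1) + 1
H(1) = 1  (base case)
H(2) = 2 * 1 + 1 = 3
H(3) = 2 * 3 + 1 = 7
H(4) = 2 * 7 + 1 = 15
H(5) = 2 * 15 + 1 = 31
H(6) = 2 * 31 + 1 = 63
H(7) = 2 * 63 + 1 = 127
H(8) = 2 * 127 + 1 = 255
H(9) = 2 * 255 + 1 = 511
H(10) = 2 * 511 + 1 = 1023
H(11) = 2 * 1023 + 1 = 2047
H(12) = 2 * 2047 + 1 = 4095
H(13) = 2 * 4095 + 1 = 8191
H(14) = 2 * 8191 + 1 = 16383
H(15) = 2 * 16383 + 1 = 32767
H(16) = 2 * 32767 + 1 = 65535
H(17) = 2 * 65535 + 1 = 131071
H(18) = 2 * 131071 + 1 = 262143
H(19) = 2 * 262143 + 1 = 524287
H(20) = 2 * 524287 + 1 = 1048575

1048575


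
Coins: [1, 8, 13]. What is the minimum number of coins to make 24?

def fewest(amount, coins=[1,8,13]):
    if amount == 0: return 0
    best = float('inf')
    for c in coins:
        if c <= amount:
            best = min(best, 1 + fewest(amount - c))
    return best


Building up with DP:
fewest(0) = 0
fewest(1) = min(1+fewest(0)=1+0=1) = 1
fewest(2) = min(1+fewest(1)=1+1=2) = 2
fewest(3) = min(1+fewest(2)=1+2=3) = 3
fewest(4) = min(1+fewest(3)=1+3=4) = 4
fewest(5) = min(1+fewest(4)=1+4=5) = 5
fewest(6) = min(1+fewest(5)=1+5=6) = 6
fewest(7) = min(1+fewest(6)=1+6=7) = 7
fewest(8) = min(1+fewest(7)=1+7=8, 1+fewest(0)=1+0=1) = 1
fewest(9) = min(1+fewest(8)=1+1=2, 1+fewest(1)=1+1=2) = 2
fewest(10) = min(1+fewest(9)=1+2=3, 1+fewest(2)=1+2=3) = 3
fewest(11) = min(1+fewest(10)=1+3=4, 1+fewest(3)=1+3=4) = 4
fewest(12) = min(1+fewest(11)=1+4=5, 1+fewest(4)=1+4=5) = 5
fewest(13) = min(1+fewest(12)=1+5=6, 1+fewest(5)=1+5=6, 1+fewest(0)=1+0=1) = 1
fewest(14) = min(1+fewest(13)=1+1=2, 1+fewest(6)=1+6=7, 1+fewest(1)=1+1=2) = 2
fewest(15) = min(1+fewest(14)=1+2=3, 1+fewest(7)=1+7=8, 1+fewest(2)=1+2=3) = 3
fewest(16) = min(1+fewest(15)=1+3=4, 1+fewest(8)=1+1=2, 1+fewest(3)=1+3=4) = 2
fewest(17) = min(1+fewest(16)=1+2=3, 1+fewest(9)=1+2=3, 1+fewest(4)=1+4=5) = 3
fewest(18) = min(1+fewest(17)=1+3=4, 1+fewest(10)=1+3=4, 1+fewest(5)=1+5=6) = 4
fewest(19) = min(1+fewest(18)=1+4=5, 1+fewest(11)=1+4=5, 1+fewest(6)=1+6=7) = 5
fewest(20) = min(1+fewest(19)=1+5=6, 1+fewest(12)=1+5=6, 1+fewest(7)=1+7=8) = 6
fewest(21) = min(1+fewest(20)=1+6=7, 1+fewest(13)=1+1=2, 1+fewest(8)=1+1=2) = 2
fewest(22) = min(1+fewest(21)=1+2=3, 1+fewest(14)=1+2=3, 1+fewest(9)=1+2=3) = 3
fewest(23) = min(1+fewest(22)=1+3=4, 1+fewest(15)=1+3=4, 1+fewest(10)=1+3=4) = 4
fewest(24) = min(1+fewest(23)=1+4=5, 1+fewest(16)=1+2=3, 1+fewest(11)=1+4=5) = 3

3


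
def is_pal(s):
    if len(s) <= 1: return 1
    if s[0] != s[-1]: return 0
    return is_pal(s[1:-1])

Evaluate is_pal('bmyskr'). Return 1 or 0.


is_pal('bmyskr'): s[0]='b' != s[-1]='r' -> return 0
Result: 0 (not a palindrome)

0


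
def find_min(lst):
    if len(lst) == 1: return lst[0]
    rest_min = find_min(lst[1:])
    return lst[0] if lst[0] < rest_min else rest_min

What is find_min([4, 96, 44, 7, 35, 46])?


find_min([4, 96, 44, 7, 35, 46]): compare 4 with find_min([96, 44, 7, 35, 46])
find_min([96, 44, 7, 35, 46]): compare 96 with find_min([44, 7, 35, 46])
find_min([44, 7, 35, 46]): compare 44 with find_min([7, 35, 46])
find_min([7, 35, 46]): compare 7 with find_min([35, 46])
find_min([35, 46]): compare 35 with find_min([46])
find_min([46]) = 46  (base case)
Compare 35 with 46 -> 35
Compare 7 with 35 -> 7
Compare 44 with 7 -> 7
Compare 96 with 7 -> 7
Compare 4 with 7 -> 4

4


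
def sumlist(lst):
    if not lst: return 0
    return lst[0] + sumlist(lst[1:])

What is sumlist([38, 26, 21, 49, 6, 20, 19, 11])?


sumlist([38, 26, 21, 49, 6, 20, 19, 11]) = 38 + sumlist([26, 21, 49, 6, 20, 19, 11])
sumlist([26, 21, 49, 6, 20, 19, 11]) = 26 + sumlist([21, 49, 6, 20, 19, 11])
sumlist([21, 49, 6, 20, 19, 11]) = 21 + sumlist([49, 6, 20, 19, 11])
sumlist([49, 6, 20, 19, 11]) = 49 + sumlist([6, 20, 19, 11])
sumlist([6, 20, 19, 11]) = 6 + sumlist([20, 19, 11])
sumlist([20, 19, 11]) = 20 + sumlist([19, 11])
sumlist([19, 11]) = 19 + sumlist([11])
sumlist([11]) = 11 + sumlist([])
sumlist([]) = 0  (base case)
Total: 38 + 26 + 21 + 49 + 6 + 20 + 19 + 11 + 0 = 190

190


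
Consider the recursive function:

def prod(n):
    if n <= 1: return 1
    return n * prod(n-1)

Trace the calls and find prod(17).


prod(17)
= 17 * prod(16)
= 17 * 16 * prod(15)
= 17 * 16 * 15 * prod(14)
= 17 * 16 * 15 * 14 * prod(13)
= 17 * 16 * 15 * 14 * 13 * prod(12)
= 17 * 16 * 15 * 14 * 13 * 12 * prod(11)
= 17 * 16 * 15 * 14 * 13 * 12 * 11 * prod(10)
= 17 * 16 * 15 * 14 * 13 * 12 * 11 * 10 * prod(9)
= 17 * 16 * 15 * 14 * 13 * 12 * 11 * 10 * 9 * prod(8)
= 17 * 16 * 15 * 14 * 13 * 12 * 11 * 10 * 9 * 8 * prod(7)
= 17 * 16 * 15 * 14 * 13 * 12 * 11 * 10 * 9 * 8 * 7 * prod(6)
= 17 * 16 * 15 * 14 * 13 * 12 * 11 * 10 * 9 * 8 * 7 * 6 * prod(5)
= 17 * 16 * 15 * 14 * 13 * 12 * 11 * 10 * 9 * 8 * 7 * 6 * 5 * prod(4)
= 17 * 16 * 15 * 14 * 13 * 12 * 11 * 10 * 9 * 8 * 7 * 6 * 5 * 4 * prod(3)
= 17 * 16 * 15 * 14 * 13 * 12 * 11 * 10 * 9 * 8 * 7 * 6 * 5 * 4 * 3 * prod(2)
= 17 * 16 * 15 * 14 * 13 * 12 * 11 * 10 * 9 * 8 * 7 * 6 * 5 * 4 * 3 * 2 * prod(1)
= 17 * 16 * 15 * 14 * 13 * 12 * 11 * 10 * 9 * 8 * 7 * 6 * 5 * 4 * 3 * 2 * 1
= 355687428096000

355687428096000


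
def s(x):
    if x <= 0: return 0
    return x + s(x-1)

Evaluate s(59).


s(59)
= 59 + 58 + 57 + 56 + 55 + 54 + 53 + 52 + 51 + 50 + 49 + 48 + 47 + 46 + 45 + 44 + 43 + 42 + 41 + 40 + 39 + 38 + 37 + 36 + 35 + 34 + 33 + 32 + 31 + 30 + 29 + 28 + 27 + 26 + 25 + 24 + 23 + 22 + 21 + 20 + 19 + 18 + 17 + 16 + 15 + 14 + 13 + 12 + 11 + 10 + 9 + 8 + 7 + 6 + 5 + 4 + 3 + 2 + 1 + s(0)
= 59 + 58 + 57 + 56 + 55 + 54 + 53 + 52 + 51 + 50 + 49 + 48 + 47 + 46 + 45 + 44 + 43 + 42 + 41 + 40 + 39 + 38 + 37 + 36 + 35 + 34 + 33 + 32 + 31 + 30 + 29 + 28 + 27 + 26 + 25 + 24 + 23 + 22 + 21 + 20 + 19 + 18 + 17 + 16 + 15 + 14 + 13 + 12 + 11 + 10 + 9 + 8 + 7 + 6 + 5 + 4 + 3 + 2 + 1 + 0
= 1770

1770


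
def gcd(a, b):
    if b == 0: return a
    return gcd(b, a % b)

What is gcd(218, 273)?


gcd(218, 273) = gcd(273, 218)
gcd(273, 218) = gcd(218, 55)
gcd(218, 55) = gcd(55, 53)
gcd(55, 53) = gcd(53, 2)
gcd(53, 2) = gcd(2, 1)
gcd(2, 1) = gcd(1, 0)
gcd(1, 0) = 1  (base case)

1


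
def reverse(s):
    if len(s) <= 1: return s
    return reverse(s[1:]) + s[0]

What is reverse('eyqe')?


reverse('eyqe') = reverse('yqe') + 'e'
reverse('yqe') = reverse('qe') + 'y'
reverse('qe') = reverse('e') + 'q'
reverse('e') = 'e'  (base case)
Concatenating: 'e' + 'q' + 'y' + 'e' = 'eqye'

eqye


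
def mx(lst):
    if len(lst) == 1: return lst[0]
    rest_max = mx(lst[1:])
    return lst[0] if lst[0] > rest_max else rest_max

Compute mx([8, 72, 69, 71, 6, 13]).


mx([8, 72, 69, 71, 6, 13]): compare 8 with mx([72, 69, 71, 6, 13])
mx([72, 69, 71, 6, 13]): compare 72 with mx([69, 71, 6, 13])
mx([69, 71, 6, 13]): compare 69 with mx([71, 6, 13])
mx([71, 6, 13]): compare 71 with mx([6, 13])
mx([6, 13]): compare 6 with mx([13])
mx([13]) = 13  (base case)
Compare 6 with 13 -> 13
Compare 71 with 13 -> 71
Compare 69 with 71 -> 71
Compare 72 with 71 -> 72
Compare 8 with 72 -> 72

72


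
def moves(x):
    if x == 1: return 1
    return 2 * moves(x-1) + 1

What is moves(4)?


moves(4) = 2 * moves(3) + 1
moves(3) = 2 * moves(2) + 1
moves(2) = 2 * moves(1) + 1
moves(1) = 1  (base case)
moves(2) = 2 * 1 + 1 = 3
moves(3) = 2 * 3 + 1 = 7
moves(4) = 2 * 7 + 1 = 15

15


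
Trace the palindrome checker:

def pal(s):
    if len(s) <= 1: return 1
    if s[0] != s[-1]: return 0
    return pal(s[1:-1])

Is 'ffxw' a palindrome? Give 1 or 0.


pal('ffxw'): s[0]='f' != s[-1]='w' -> return 0
Result: 0 (not a palindrome)

0


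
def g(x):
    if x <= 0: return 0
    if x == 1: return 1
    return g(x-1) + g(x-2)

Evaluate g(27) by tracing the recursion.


Computing g(27) bottom-up:
g(0) = 0
g(1) = 1
g(2) = g(1) + g(0) = 1 + 0 = 1
g(3) = g(2) + g(1) = 1 + 1 = 2
g(4) = g(3) + g(2) = 2 + 1 = 3
g(5) = g(4) + g(3) = 3 + 2 = 5
g(6) = g(5) + g(4) = 5 + 3 = 8
g(7) = g(6) + g(5) = 8 + 5 = 13
g(8) = g(7) + g(6) = 13 + 8 = 21
g(9) = g(8) + g(7) = 21 + 13 = 34
g(10) = g(9) + g(8) = 34 + 21 = 55
g(11) = g(10) + g(9) = 55 + 34 = 89
g(12) = g(11) + g(10) = 89 + 55 = 144
g(13) = g(12) + g(11) = 144 + 89 = 233
g(14) = g(13) + g(12) = 233 + 144 = 377
g(15) = g(14) + g(13) = 377 + 233 = 610
g(16) = g(15) + g(14) = 610 + 377 = 987
g(17) = g(16) + g(15) = 987 + 610 = 1597
g(18) = g(17) + g(16) = 1597 + 987 = 2584
g(19) = g(18) + g(17) = 2584 + 1597 = 4181
g(20) = g(19) + g(18) = 4181 + 2584 = 6765
g(21) = g(20) + g(19) = 6765 + 4181 = 10946
g(22) = g(21) + g(20) = 10946 + 6765 = 17711
g(23) = g(22) + g(21) = 17711 + 10946 = 28657
g(24) = g(23) + g(22) = 28657 + 17711 = 46368
g(25) = g(24) + g(23) = 46368 + 28657 = 75025
g(26) = g(25) + g(24) = 75025 + 46368 = 121393
g(27) = g(26) + g(25) = 121393 + 75025 = 196418

196418


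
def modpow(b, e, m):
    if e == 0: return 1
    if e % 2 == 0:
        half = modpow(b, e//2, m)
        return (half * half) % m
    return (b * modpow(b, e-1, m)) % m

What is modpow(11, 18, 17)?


modpow(11, 18, 17): e is even, compute modpow(11, 9, 17)
  modpow(11, 9, 17): e is odd, compute modpow(11, 8, 17)
    modpow(11, 8, 17): e is even, compute modpow(11, 4, 17)
      modpow(11, 4, 17): e is even, compute modpow(11, 2, 17)
        modpow(11, 2, 17): e is even, compute modpow(11, 1, 17)
          modpow(11, 1, 17): e is odd, compute modpow(11, 0, 17)
          modpow(11, 0, 17) = 1
          (11 * 1) % 17 = 11
        half=11, (11*11) % 17 = 2
      half=2, (2*2) % 17 = 4
    half=4, (4*4) % 17 = 16
  (11 * 16) % 17 = 6
half=6, (6*6) % 17 = 2

2


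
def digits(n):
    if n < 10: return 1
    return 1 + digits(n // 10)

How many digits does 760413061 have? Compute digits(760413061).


digits(760413061) = 1 + digits(76041306)
digits(76041306) = 1 + digits(7604130)
digits(7604130) = 1 + digits(760413)
digits(760413) = 1 + digits(76041)
digits(76041) = 1 + digits(7604)
digits(7604) = 1 + digits(760)
digits(760) = 1 + digits(76)
digits(76) = 1 + digits(7)
digits(7) = 1  (base case: 7 < 10)
Unwinding: 1 + 1 + 1 + 1 + 1 + 1 + 1 + 1 + 1 = 9

9


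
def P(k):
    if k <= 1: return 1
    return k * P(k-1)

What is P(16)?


P(16)
= 16 * P(15)
= 16 * 15 * P(14)
= 16 * 15 * 14 * P(13)
= 16 * 15 * 14 * 13 * P(12)
= 16 * 15 * 14 * 13 * 12 * P(11)
= 16 * 15 * 14 * 13 * 12 * 11 * P(10)
= 16 * 15 * 14 * 13 * 12 * 11 * 10 * P(9)
= 16 * 15 * 14 * 13 * 12 * 11 * 10 * 9 * P(8)
= 16 * 15 * 14 * 13 * 12 * 11 * 10 * 9 * 8 * P(7)
= 16 * 15 * 14 * 13 * 12 * 11 * 10 * 9 * 8 * 7 * P(6)
= 16 * 15 * 14 * 13 * 12 * 11 * 10 * 9 * 8 * 7 * 6 * P(5)
= 16 * 15 * 14 * 13 * 12 * 11 * 10 * 9 * 8 * 7 * 6 * 5 * P(4)
= 16 * 15 * 14 * 13 * 12 * 11 * 10 * 9 * 8 * 7 * 6 * 5 * 4 * P(3)
= 16 * 15 * 14 * 13 * 12 * 11 * 10 * 9 * 8 * 7 * 6 * 5 * 4 * 3 * P(2)
= 16 * 15 * 14 * 13 * 12 * 11 * 10 * 9 * 8 * 7 * 6 * 5 * 4 * 3 * 2 * P(1)
= 16 * 15 * 14 * 13 * 12 * 11 * 10 * 9 * 8 * 7 * 6 * 5 * 4 * 3 * 2 * 1
= 20922789888000

20922789888000


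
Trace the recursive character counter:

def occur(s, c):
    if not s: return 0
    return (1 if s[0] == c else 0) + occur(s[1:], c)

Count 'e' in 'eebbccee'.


s[0]='e' == 'e' -> 1
s[0]='e' == 'e' -> 1
s[0]='b' != 'e' -> 0
s[0]='b' != 'e' -> 0
s[0]='c' != 'e' -> 0
s[0]='c' != 'e' -> 0
s[0]='e' == 'e' -> 1
s[0]='e' == 'e' -> 1
Sum: 1 + 1 + 0 + 0 + 0 + 0 + 1 + 1 = 4

4


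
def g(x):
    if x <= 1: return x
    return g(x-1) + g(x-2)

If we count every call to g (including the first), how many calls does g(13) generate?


Let C(n) = total calls for g(n)
C(0) = 1, C(1) = 1
C(2) = 1 + C(1) + C(0) = 1 + 1 + 1 = 3
C(3) = 1 + C(2) + C(1) = 1 + 3 + 1 = 5
C(4) = 1 + C(3) + C(2) = 1 + 5 + 3 = 9
C(5) = 1 + C(4) + C(3) = 1 + 9 + 5 = 15
C(6) = 1 + C(5) + C(4) = 1 + 15 + 9 = 25
C(7) = 1 + C(6) + C(5) = 1 + 25 + 15 = 41
C(8) = 1 + C(7) + C(6) = 1 + 41 + 25 = 67
C(9) = 1 + C(8) + C(7) = 1 + 67 + 41 = 109
C(10) = 1 + C(9) + C(8) = 1 + 109 + 67 = 177
C(11) = 1 + C(10) + C(9) = 1 + 177 + 109 = 287
C(12) = 1 + C(11) + C(10) = 1 + 287 + 177 = 465
C(13) = 1 + C(12) + C(11) = 1 + 465 + 287 = 753

753


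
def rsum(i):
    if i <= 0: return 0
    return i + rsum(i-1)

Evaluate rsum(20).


rsum(20)
= 20 + 19 + 18 + 17 + 16 + 15 + 14 + 13 + 12 + 11 + 10 + 9 + 8 + 7 + 6 + 5 + 4 + 3 + 2 + 1 + rsum(0)
= 20 + 19 + 18 + 17 + 16 + 15 + 14 + 13 + 12 + 11 + 10 + 9 + 8 + 7 + 6 + 5 + 4 + 3 + 2 + 1 + 0
= 210

210


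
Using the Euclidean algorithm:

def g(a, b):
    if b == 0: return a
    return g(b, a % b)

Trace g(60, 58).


g(60, 58) = g(58, 2)
g(58, 2) = g(2, 0)
g(2, 0) = 2  (base case)

2


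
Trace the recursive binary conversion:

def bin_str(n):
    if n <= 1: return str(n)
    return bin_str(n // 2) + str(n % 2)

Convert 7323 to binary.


bin_str(7323) = bin_str(3661) + '1'
bin_str(3661) = bin_str(1830) + '1'
bin_str(1830) = bin_str(915) + '0'
bin_str(915) = bin_str(457) + '1'
bin_str(457) = bin_str(228) + '1'
bin_str(228) = bin_str(114) + '0'
bin_str(114) = bin_str(57) + '0'
bin_str(57) = bin_str(28) + '1'
bin_str(28) = bin_str(14) + '0'
bin_str(14) = bin_str(7) + '0'
bin_str(7) = bin_str(3) + '1'
bin_str(3) = bin_str(1) + '1'
bin_str(1) = '1'  (base case)
Concatenating: '1' + '1' + '1' + '0' + '0' + '1' + '0' + '0' + '1' + '1' + '0' + '1' + '1' = '1110010011011'

1110010011011


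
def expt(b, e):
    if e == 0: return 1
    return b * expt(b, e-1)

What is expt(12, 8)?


expt(12, 8)
= 12 * expt(12, 7)
= 12 * 12 * expt(12, 6)
= 12 * 12 * 12 * expt(12, 5)
= 12 * 12 * 12 * 12 * expt(12, 4)
= 12 * 12 * 12 * 12 * 12 * expt(12, 3)
= 12 * 12 * 12 * 12 * 12 * 12 * expt(12, 2)
= 12 * 12 * 12 * 12 * 12 * 12 * 12 * expt(12, 1)
= 12 * 12 * 12 * 12 * 12 * 12 * 12 * 12 * expt(12, 0)
= 12 * 12 * 12 * 12 * 12 * 12 * 12 * 12 * 1
= 429981696

429981696
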